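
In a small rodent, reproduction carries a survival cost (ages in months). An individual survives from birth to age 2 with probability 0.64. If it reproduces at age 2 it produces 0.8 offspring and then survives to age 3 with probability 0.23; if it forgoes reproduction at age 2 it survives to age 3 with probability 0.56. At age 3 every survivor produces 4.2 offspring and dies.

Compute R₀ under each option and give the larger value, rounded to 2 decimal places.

1.51

breed at age 2: R₀ = 0.64 × (0.8 + 0.23 × 4.2) = 0.64 × 1.7660 = 1.1302
delay to age 3: R₀ = 0.64 × (0.56 × 4.2) = 0.64 × 2.3520 = 1.5053
Higher: delay to age 3 (1.5053).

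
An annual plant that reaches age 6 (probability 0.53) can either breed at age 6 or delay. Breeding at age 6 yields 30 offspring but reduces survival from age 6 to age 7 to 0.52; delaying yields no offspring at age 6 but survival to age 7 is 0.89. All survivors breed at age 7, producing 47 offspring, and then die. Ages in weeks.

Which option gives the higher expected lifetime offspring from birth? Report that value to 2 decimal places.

28.85

breed at age 6: R₀ = 0.53 × (30 + 0.52 × 47) = 0.53 × 54.4400 = 28.8532
delay to age 7: R₀ = 0.53 × (0.89 × 47) = 0.53 × 41.8300 = 22.1699
Higher: breed at age 6 (28.8532).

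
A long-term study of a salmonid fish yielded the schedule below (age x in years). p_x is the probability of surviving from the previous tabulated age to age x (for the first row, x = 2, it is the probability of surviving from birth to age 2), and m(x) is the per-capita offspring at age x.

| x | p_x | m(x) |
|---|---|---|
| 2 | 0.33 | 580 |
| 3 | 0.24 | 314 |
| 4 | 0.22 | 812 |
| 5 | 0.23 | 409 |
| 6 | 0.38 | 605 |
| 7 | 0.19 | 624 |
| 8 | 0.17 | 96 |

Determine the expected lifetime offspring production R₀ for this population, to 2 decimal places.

Survivorship from birth: l_x = p_2·p_3·…·p_x.
  l_2 = 0.33000
  l_3 = 0.07920
  l_4 = 0.01742
  l_5 = 0.00401
  l_6 = 0.00152
  l_7 = 0.00029
  l_8 = 0.00005
R₀ = Σ l_x m(x):
  age 2: 0.33000 × 580 = 191.4000
  age 3: 0.07920 × 314 = 24.8688
  age 4: 0.01742 × 812 = 14.1450
  age 5: 0.00401 × 409 = 1.6401
  age 6: 0.00152 × 605 = 0.9196
  age 7: 0.00029 × 624 = 0.1810
  age 8: 0.00005 × 96 = 0.0048
R₀ = 191.4000 + 24.8688 + 14.1450 + 1.6401 + 0.9196 + 0.1810 + 0.0048 = 233.1593

233.16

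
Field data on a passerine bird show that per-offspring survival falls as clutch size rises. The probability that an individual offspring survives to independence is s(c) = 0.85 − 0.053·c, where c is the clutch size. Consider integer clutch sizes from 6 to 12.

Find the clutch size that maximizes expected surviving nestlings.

8

Expected surviving nestlings = c × s(c):
  c=6: 6 × 0.532 = 3.192
  c=7: 7 × 0.479 = 3.353
  c=8: 8 × 0.426 = 3.408
  c=9: 9 × 0.373 = 3.357
  c=10: 10 × 0.320 = 3.200
  c=11: 11 × 0.267 = 2.937
  c=12: 12 × 0.214 = 2.568
Maximum at c = 8 (3.408 surviving nestlings).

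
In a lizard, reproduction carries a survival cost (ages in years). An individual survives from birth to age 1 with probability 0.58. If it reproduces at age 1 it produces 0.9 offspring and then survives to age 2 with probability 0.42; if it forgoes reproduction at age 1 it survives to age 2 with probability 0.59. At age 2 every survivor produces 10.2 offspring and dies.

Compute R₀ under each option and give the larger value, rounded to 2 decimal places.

3.49

breed at age 1: R₀ = 0.58 × (0.9 + 0.42 × 10.2) = 0.58 × 5.1840 = 3.0067
delay to age 2: R₀ = 0.58 × (0.59 × 10.2) = 0.58 × 6.0180 = 3.4904
Higher: delay to age 2 (3.4904).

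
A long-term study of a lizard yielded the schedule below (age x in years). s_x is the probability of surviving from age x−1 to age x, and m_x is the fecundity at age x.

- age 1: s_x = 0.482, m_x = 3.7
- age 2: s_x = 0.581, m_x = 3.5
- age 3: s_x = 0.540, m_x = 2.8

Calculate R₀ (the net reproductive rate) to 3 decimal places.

Survivorship from birth: l_x = s_1·s_2·…·s_x.
  l_1 = 0.48200
  l_2 = 0.28004
  l_3 = 0.15122
R₀ = Σ l_x m_x:
  age 1: 0.48200 × 3.7 = 1.7834
  age 2: 0.28004 × 3.5 = 0.9801
  age 3: 0.15122 × 2.8 = 0.4234
R₀ = 1.7834 + 0.9801 + 0.4234 = 3.1870

3.187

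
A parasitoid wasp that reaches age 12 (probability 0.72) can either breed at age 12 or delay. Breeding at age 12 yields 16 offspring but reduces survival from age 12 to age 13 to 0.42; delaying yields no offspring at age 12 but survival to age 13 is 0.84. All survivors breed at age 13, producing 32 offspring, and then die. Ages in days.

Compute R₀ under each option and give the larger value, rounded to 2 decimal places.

breed at age 12: R₀ = 0.72 × (16 + 0.42 × 32) = 0.72 × 29.4400 = 21.1968
delay to age 13: R₀ = 0.72 × (0.84 × 32) = 0.72 × 26.8800 = 19.3536
Higher: breed at age 12 (21.1968).

21.20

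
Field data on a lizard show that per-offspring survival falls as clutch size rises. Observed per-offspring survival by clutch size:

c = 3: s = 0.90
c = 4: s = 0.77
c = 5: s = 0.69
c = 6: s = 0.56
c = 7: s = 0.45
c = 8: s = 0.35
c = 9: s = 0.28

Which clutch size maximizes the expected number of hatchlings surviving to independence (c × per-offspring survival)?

5

Expected hatchlings surviving to independence = c × s(c):
  c=3: 3 × 0.90 = 2.700
  c=4: 4 × 0.77 = 3.080
  c=5: 5 × 0.69 = 3.450
  c=6: 6 × 0.56 = 3.360
  c=7: 7 × 0.45 = 3.150
  c=8: 8 × 0.35 = 2.800
  c=9: 9 × 0.28 = 2.520
Maximum at c = 5 (3.450 hatchlings surviving to independence).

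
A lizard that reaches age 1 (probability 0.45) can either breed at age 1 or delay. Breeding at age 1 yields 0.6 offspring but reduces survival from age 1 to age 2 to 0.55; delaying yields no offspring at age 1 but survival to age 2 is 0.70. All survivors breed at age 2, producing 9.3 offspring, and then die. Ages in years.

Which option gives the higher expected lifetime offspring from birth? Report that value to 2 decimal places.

2.93

breed at age 1: R₀ = 0.45 × (0.6 + 0.55 × 9.3) = 0.45 × 5.7150 = 2.5718
delay to age 2: R₀ = 0.45 × (0.70 × 9.3) = 0.45 × 6.5100 = 2.9295
Higher: delay to age 2 (2.9295).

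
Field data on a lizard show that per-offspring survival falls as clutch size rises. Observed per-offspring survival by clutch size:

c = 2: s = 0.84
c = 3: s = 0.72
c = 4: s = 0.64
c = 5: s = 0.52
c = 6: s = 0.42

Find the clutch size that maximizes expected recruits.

Expected recruits = c × s(c):
  c=2: 2 × 0.84 = 1.680
  c=3: 3 × 0.72 = 2.160
  c=4: 4 × 0.64 = 2.560
  c=5: 5 × 0.52 = 2.600
  c=6: 6 × 0.42 = 2.520
Maximum at c = 5 (2.600 recruits).

5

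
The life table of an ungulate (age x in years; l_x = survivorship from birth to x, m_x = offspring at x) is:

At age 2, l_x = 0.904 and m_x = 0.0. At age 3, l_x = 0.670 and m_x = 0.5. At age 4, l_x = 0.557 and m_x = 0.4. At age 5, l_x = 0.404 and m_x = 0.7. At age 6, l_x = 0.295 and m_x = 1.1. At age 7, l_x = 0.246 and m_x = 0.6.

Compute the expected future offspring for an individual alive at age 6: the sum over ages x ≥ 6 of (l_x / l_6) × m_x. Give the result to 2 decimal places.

1.60

l_6 = 0.295. Conditional survival from age 6 to x is l_x / l_6.
  x=6: (0.295/0.295) × 1.1 = 1.1000
  x=7: (0.246/0.295) × 0.6 = 0.5003
Sum = 1.1000 + 0.5003 = 1.6003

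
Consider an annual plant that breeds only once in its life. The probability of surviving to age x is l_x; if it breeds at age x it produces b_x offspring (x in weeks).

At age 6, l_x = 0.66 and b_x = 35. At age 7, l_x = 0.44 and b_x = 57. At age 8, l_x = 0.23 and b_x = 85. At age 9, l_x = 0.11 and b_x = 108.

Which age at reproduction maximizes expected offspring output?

7

Expected offspring if breeding at age x = l_x × b_x:
  age 6: 0.66 × 35 = 23.100
  age 7: 0.44 × 57 = 25.080
  age 8: 0.23 × 85 = 19.550
  age 9: 0.11 × 108 = 11.880
Maximum at age 7 (25.080).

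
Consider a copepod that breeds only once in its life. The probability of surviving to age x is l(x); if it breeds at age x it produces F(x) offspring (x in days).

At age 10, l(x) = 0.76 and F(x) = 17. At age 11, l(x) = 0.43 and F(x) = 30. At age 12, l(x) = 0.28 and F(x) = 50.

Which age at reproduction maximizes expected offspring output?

Expected offspring if breeding at age x = l(x) × F(x):
  age 10: 0.76 × 17 = 12.920
  age 11: 0.43 × 30 = 12.900
  age 12: 0.28 × 50 = 14.000
Maximum at age 12 (14.000).

12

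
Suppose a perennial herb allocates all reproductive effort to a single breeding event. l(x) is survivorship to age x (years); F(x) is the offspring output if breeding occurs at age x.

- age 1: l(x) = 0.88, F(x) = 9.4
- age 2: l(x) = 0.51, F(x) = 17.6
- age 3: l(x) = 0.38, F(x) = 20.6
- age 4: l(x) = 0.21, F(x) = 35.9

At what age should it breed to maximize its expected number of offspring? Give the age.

2

Expected offspring if breeding at age x = l(x) × F(x):
  age 1: 0.88 × 9.4 = 8.272
  age 2: 0.51 × 17.6 = 8.976
  age 3: 0.38 × 20.6 = 7.828
  age 4: 0.21 × 35.9 = 7.539
Maximum at age 2 (8.976).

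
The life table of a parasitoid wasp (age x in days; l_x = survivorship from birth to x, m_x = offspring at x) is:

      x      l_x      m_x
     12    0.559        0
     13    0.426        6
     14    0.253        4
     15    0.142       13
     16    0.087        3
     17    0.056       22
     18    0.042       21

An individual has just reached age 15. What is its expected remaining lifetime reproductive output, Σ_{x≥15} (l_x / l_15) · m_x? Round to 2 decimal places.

l_15 = 0.142. Conditional survival from age 15 to x is l_x / l_15.
  x=15: (0.142/0.142) × 13 = 13.0000
  x=16: (0.087/0.142) × 3 = 1.8380
  x=17: (0.056/0.142) × 22 = 8.6761
  x=18: (0.042/0.142) × 21 = 6.2113
Sum = 13.0000 + 1.8380 + 8.6761 + 6.2113 = 29.7254

29.73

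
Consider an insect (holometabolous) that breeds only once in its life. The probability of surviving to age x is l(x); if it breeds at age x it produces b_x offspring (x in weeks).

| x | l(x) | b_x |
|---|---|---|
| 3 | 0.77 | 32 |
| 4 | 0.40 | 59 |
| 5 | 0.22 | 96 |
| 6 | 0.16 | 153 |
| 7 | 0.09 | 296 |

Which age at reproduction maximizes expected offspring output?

7

Expected offspring if breeding at age x = l(x) × b_x:
  age 3: 0.77 × 32 = 24.640
  age 4: 0.40 × 59 = 23.600
  age 5: 0.22 × 96 = 21.120
  age 6: 0.16 × 153 = 24.480
  age 7: 0.09 × 296 = 26.640
Maximum at age 7 (26.640).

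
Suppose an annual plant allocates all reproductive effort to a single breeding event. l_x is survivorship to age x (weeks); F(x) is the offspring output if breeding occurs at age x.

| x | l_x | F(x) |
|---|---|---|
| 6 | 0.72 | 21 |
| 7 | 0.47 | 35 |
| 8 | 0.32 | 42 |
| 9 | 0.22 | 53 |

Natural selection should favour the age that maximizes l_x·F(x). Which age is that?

7

Expected offspring if breeding at age x = l_x × F(x):
  age 6: 0.72 × 21 = 15.120
  age 7: 0.47 × 35 = 16.450
  age 8: 0.32 × 42 = 13.440
  age 9: 0.22 × 53 = 11.660
Maximum at age 7 (16.450).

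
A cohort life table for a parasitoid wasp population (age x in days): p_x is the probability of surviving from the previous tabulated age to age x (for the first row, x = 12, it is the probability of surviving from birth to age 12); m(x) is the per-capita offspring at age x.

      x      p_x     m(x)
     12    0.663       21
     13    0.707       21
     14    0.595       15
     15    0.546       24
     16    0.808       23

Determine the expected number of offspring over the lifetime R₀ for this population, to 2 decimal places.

Survivorship from birth: l_x = p_12·p_13·…·p_x.
  l_12 = 0.66300
  l_13 = 0.46874
  l_14 = 0.27890
  l_15 = 0.15228
  l_16 = 0.12304
R₀ = Σ l_x m(x):
  age 12: 0.66300 × 21 = 13.9230
  age 13: 0.46874 × 21 = 9.8435
  age 14: 0.27890 × 15 = 4.1835
  age 15: 0.15228 × 24 = 3.6547
  age 16: 0.12304 × 23 = 2.8299
R₀ = 13.9230 + 9.8435 + 4.1835 + 3.6547 + 2.8299 = 34.4347

34.43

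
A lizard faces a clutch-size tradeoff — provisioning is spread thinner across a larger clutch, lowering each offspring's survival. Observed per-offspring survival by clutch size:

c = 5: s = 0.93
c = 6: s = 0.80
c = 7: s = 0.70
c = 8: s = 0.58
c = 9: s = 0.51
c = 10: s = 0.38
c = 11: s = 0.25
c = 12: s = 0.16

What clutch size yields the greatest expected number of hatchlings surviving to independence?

7

Expected hatchlings surviving to independence = c × s(c):
  c=5: 5 × 0.93 = 4.650
  c=6: 6 × 0.80 = 4.800
  c=7: 7 × 0.70 = 4.900
  c=8: 8 × 0.58 = 4.640
  c=9: 9 × 0.51 = 4.590
  c=10: 10 × 0.38 = 3.800
  c=11: 11 × 0.25 = 2.750
  c=12: 12 × 0.16 = 1.920
Maximum at c = 7 (4.900 hatchlings surviving to independence).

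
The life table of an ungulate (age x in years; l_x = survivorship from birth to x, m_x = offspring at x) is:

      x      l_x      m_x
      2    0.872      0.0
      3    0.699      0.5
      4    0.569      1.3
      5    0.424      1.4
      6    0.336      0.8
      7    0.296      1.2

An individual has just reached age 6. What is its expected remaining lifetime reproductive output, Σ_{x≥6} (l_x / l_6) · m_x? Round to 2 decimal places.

1.86

l_6 = 0.336. Conditional survival from age 6 to x is l_x / l_6.
  x=6: (0.336/0.336) × 0.8 = 0.8000
  x=7: (0.296/0.336) × 1.2 = 1.0571
Sum = 0.8000 + 1.0571 = 1.8571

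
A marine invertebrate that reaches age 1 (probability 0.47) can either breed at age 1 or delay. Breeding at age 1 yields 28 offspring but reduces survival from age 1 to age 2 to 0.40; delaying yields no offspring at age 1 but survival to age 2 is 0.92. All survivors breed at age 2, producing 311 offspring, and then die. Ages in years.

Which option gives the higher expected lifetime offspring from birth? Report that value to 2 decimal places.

breed at age 1: R₀ = 0.47 × (28 + 0.40 × 311) = 0.47 × 152.4000 = 71.6280
delay to age 2: R₀ = 0.47 × (0.92 × 311) = 0.47 × 286.1200 = 134.4764
Higher: delay to age 2 (134.4764).

134.48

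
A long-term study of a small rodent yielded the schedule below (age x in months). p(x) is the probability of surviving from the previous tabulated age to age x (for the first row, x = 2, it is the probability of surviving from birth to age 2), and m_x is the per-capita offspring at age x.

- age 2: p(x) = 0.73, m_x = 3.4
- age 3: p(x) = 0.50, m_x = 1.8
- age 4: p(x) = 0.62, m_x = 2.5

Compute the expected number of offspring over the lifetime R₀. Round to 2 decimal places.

Survivorship from birth: l_x = p_2·p_3·…·p_x.
  l_2 = 0.73000
  l_3 = 0.36500
  l_4 = 0.22630
R₀ = Σ l_x m_x:
  age 2: 0.73000 × 3.4 = 2.4820
  age 3: 0.36500 × 1.8 = 0.6570
  age 4: 0.22630 × 2.5 = 0.5657
R₀ = 2.4820 + 0.6570 + 0.5657 = 3.7047

3.70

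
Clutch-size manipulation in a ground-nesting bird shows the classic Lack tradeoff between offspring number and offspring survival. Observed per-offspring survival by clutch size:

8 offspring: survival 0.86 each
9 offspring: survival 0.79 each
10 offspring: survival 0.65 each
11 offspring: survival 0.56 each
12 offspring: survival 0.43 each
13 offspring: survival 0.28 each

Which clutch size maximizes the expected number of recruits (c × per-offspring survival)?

9

Expected recruits = c × s(c):
  c=8: 8 × 0.86 = 6.880
  c=9: 9 × 0.79 = 7.110
  c=10: 10 × 0.65 = 6.500
  c=11: 11 × 0.56 = 6.160
  c=12: 12 × 0.43 = 5.160
  c=13: 13 × 0.28 = 3.640
Maximum at c = 9 (7.110 recruits).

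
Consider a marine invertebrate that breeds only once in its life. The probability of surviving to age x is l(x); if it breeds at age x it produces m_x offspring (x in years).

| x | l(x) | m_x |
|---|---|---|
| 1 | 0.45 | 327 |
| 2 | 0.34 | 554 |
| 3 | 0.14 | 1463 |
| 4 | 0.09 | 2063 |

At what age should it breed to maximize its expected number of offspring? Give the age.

Expected offspring if breeding at age x = l(x) × m_x:
  age 1: 0.45 × 327 = 147.150
  age 2: 0.34 × 554 = 188.360
  age 3: 0.14 × 1463 = 204.820
  age 4: 0.09 × 2063 = 185.670
Maximum at age 3 (204.820).

3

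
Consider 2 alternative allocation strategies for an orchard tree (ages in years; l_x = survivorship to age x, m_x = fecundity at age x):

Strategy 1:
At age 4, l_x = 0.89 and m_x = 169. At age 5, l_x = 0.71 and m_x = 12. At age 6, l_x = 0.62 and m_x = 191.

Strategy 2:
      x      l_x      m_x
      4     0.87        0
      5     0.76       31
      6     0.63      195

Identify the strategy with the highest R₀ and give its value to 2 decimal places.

Strategy 1: R₀ = 0.89×169 + 0.71×12 + 0.62×191 = 277.3500
Strategy 2: R₀ = 0.87×0 + 0.76×31 + 0.63×195 = 146.4100
Highest R₀: strategy 1 with 277.3500.

277.35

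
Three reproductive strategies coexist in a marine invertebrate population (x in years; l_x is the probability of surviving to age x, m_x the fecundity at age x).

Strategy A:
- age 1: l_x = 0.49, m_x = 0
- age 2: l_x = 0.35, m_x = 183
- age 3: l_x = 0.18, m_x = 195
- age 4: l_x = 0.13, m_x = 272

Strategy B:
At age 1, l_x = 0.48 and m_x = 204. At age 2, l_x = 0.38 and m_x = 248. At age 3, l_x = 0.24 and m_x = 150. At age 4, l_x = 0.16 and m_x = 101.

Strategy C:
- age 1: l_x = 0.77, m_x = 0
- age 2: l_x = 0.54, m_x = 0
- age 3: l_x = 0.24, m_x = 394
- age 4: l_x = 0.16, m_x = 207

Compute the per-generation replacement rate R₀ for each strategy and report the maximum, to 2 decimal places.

Strategy A: R₀ = 0.49×0 + 0.35×183 + 0.18×195 + 0.13×272 = 134.5100
Strategy B: R₀ = 0.48×204 + 0.38×248 + 0.24×150 + 0.16×101 = 244.3200
Strategy C: R₀ = 0.77×0 + 0.54×0 + 0.24×394 + 0.16×207 = 127.6800
Highest R₀: strategy B with 244.3200.

244.32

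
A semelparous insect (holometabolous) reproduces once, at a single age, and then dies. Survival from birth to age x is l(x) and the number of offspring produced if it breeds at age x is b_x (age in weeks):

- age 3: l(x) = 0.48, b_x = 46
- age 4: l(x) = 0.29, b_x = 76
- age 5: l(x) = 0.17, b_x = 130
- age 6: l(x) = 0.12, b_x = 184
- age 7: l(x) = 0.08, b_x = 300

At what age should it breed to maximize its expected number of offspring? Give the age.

7

Expected offspring if breeding at age x = l(x) × b_x:
  age 3: 0.48 × 46 = 22.080
  age 4: 0.29 × 76 = 22.040
  age 5: 0.17 × 130 = 22.100
  age 6: 0.12 × 184 = 22.080
  age 7: 0.08 × 300 = 24.000
Maximum at age 7 (24.000).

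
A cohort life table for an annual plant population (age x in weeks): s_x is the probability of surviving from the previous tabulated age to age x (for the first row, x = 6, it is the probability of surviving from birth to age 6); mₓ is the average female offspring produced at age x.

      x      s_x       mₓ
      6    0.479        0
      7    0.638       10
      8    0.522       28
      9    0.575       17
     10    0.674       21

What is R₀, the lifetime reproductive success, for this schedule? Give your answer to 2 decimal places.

10.38

Survivorship from birth: l_x = s_6·s_7·…·s_x.
  l_6 = 0.47900
  l_7 = 0.30560
  l_8 = 0.15952
  l_9 = 0.09173
  l_10 = 0.06182
R₀ = Σ l_x mₓ:
  age 6: 0.47900 × 0 = 0.0000
  age 7: 0.30560 × 10 = 3.0560
  age 8: 0.15952 × 28 = 4.4666
  age 9: 0.09173 × 17 = 1.5594
  age 10: 0.06182 × 21 = 1.2982
R₀ = 0.0000 + 3.0560 + 4.4666 + 1.5594 + 1.2982 = 10.3802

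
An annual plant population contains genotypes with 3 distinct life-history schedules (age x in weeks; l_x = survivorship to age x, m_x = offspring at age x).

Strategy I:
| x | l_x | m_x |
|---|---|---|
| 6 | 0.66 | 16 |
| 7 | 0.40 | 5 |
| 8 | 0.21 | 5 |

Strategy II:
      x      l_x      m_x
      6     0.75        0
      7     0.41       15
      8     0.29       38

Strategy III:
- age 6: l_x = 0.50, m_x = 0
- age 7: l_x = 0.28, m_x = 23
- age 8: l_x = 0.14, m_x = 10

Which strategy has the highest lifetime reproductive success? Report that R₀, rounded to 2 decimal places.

17.17

Strategy I: R₀ = 0.66×16 + 0.40×5 + 0.21×5 = 13.6100
Strategy II: R₀ = 0.75×0 + 0.41×15 + 0.29×38 = 17.1700
Strategy III: R₀ = 0.50×0 + 0.28×23 + 0.14×10 = 7.8400
Highest R₀: strategy II with 17.1700.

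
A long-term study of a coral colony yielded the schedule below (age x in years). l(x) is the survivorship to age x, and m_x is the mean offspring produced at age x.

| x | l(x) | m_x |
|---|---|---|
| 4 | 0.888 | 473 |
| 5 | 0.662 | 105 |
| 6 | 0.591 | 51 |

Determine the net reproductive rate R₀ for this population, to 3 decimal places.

519.675

R₀ = Σ l(x) m_x:
  age 4: 0.888 × 473 = 420.0240
  age 5: 0.662 × 105 = 69.5100
  age 6: 0.591 × 51 = 30.1410
R₀ = 420.0240 + 69.5100 + 30.1410 = 519.6750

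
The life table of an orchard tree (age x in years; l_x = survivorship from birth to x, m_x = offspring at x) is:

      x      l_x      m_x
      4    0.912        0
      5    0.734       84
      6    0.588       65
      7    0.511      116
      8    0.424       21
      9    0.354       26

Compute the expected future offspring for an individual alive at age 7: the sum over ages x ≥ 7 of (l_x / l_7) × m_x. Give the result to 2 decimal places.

l_7 = 0.511. Conditional survival from age 7 to x is l_x / l_7.
  x=7: (0.511/0.511) × 116 = 116.0000
  x=8: (0.424/0.511) × 21 = 17.4247
  x=9: (0.354/0.511) × 26 = 18.0117
Sum = 116.0000 + 17.4247 + 18.0117 = 151.4364

151.44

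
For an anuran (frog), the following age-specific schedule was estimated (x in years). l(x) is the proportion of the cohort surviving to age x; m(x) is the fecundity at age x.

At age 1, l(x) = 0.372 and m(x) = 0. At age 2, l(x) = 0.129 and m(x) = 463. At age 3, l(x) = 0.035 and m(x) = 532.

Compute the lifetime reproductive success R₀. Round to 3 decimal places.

78.347

R₀ = Σ l(x) m(x):
  age 1: 0.372 × 0 = 0.0000
  age 2: 0.129 × 463 = 59.7270
  age 3: 0.035 × 532 = 18.6200
R₀ = 0.0000 + 59.7270 + 18.6200 = 78.3470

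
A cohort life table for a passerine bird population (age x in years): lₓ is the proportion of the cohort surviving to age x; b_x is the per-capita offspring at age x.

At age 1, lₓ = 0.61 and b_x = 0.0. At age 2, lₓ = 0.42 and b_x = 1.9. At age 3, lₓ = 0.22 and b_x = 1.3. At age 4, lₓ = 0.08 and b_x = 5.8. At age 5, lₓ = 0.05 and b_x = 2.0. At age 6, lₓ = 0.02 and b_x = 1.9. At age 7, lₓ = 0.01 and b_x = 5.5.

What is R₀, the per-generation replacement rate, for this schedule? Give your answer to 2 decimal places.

1.74

R₀ = Σ lₓ b_x:
  age 1: 0.61 × 0.0 = 0.0000
  age 2: 0.42 × 1.9 = 0.7980
  age 3: 0.22 × 1.3 = 0.2860
  age 4: 0.08 × 5.8 = 0.4640
  age 5: 0.05 × 2.0 = 0.1000
  age 6: 0.02 × 1.9 = 0.0380
  age 7: 0.01 × 5.5 = 0.0550
R₀ = 0.0000 + 0.7980 + 0.2860 + 0.4640 + 0.1000 + 0.0380 + 0.0550 = 1.7410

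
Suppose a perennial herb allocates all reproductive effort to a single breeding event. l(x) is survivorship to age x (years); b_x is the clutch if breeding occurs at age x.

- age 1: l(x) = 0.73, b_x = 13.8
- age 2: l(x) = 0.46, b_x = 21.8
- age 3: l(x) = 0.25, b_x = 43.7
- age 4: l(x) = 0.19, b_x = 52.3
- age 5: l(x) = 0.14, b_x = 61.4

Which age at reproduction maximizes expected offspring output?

Expected offspring if breeding at age x = l(x) × b_x:
  age 1: 0.73 × 13.8 = 10.074
  age 2: 0.46 × 21.8 = 10.028
  age 3: 0.25 × 43.7 = 10.925
  age 4: 0.19 × 52.3 = 9.937
  age 5: 0.14 × 61.4 = 8.596
Maximum at age 3 (10.925).

3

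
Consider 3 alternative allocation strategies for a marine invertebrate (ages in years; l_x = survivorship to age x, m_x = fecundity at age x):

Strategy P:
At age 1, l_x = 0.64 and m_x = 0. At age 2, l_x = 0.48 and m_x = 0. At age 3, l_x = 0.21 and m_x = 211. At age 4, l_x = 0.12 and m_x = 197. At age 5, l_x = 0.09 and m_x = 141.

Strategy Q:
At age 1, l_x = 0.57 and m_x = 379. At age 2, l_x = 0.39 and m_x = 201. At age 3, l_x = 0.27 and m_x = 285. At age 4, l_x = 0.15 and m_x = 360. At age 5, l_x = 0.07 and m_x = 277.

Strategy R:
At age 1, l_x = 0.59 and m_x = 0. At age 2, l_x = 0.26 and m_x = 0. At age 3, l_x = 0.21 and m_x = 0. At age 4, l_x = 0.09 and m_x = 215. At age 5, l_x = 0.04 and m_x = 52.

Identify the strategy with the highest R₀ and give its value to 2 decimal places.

444.76

Strategy P: R₀ = 0.64×0 + 0.48×0 + 0.21×211 + 0.12×197 + 0.09×141 = 80.6400
Strategy Q: R₀ = 0.57×379 + 0.39×201 + 0.27×285 + 0.15×360 + 0.07×277 = 444.7600
Strategy R: R₀ = 0.59×0 + 0.26×0 + 0.21×0 + 0.09×215 + 0.04×52 = 21.4300
Highest R₀: strategy Q with 444.7600.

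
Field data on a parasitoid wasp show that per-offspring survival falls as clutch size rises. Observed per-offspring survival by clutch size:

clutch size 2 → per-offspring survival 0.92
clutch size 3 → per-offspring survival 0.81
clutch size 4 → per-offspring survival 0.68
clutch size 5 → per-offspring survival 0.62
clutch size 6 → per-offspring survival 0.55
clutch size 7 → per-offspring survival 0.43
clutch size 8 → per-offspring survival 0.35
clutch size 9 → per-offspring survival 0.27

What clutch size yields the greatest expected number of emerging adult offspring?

6

Expected emerging adult offspring = c × s(c):
  c=2: 2 × 0.92 = 1.840
  c=3: 3 × 0.81 = 2.430
  c=4: 4 × 0.68 = 2.720
  c=5: 5 × 0.62 = 3.100
  c=6: 6 × 0.55 = 3.300
  c=7: 7 × 0.43 = 3.010
  c=8: 8 × 0.35 = 2.800
  c=9: 9 × 0.27 = 2.430
Maximum at c = 6 (3.300 emerging adult offspring).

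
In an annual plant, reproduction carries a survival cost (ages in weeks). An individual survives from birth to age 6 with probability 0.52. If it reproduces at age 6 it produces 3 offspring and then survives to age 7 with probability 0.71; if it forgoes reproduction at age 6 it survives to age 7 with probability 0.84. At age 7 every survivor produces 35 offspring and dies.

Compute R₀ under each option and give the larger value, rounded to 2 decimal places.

15.29

breed at age 6: R₀ = 0.52 × (3 + 0.71 × 35) = 0.52 × 27.8500 = 14.4820
delay to age 7: R₀ = 0.52 × (0.84 × 35) = 0.52 × 29.4000 = 15.2880
Higher: delay to age 7 (15.2880).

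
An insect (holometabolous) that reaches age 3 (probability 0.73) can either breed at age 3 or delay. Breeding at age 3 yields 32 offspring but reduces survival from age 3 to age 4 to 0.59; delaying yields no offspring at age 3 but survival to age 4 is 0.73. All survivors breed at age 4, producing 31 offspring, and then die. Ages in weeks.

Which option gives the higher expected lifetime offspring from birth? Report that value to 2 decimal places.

breed at age 3: R₀ = 0.73 × (32 + 0.59 × 31) = 0.73 × 50.2900 = 36.7117
delay to age 4: R₀ = 0.73 × (0.73 × 31) = 0.73 × 22.6300 = 16.5199
Higher: breed at age 3 (36.7117).

36.71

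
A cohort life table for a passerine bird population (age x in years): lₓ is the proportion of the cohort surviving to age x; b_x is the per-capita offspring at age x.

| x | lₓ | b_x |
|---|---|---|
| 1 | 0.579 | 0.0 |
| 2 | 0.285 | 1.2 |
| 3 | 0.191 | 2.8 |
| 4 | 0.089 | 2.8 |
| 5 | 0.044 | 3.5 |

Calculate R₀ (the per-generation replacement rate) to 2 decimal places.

1.28

R₀ = Σ lₓ b_x:
  age 1: 0.579 × 0.0 = 0.0000
  age 2: 0.285 × 1.2 = 0.3420
  age 3: 0.191 × 2.8 = 0.5348
  age 4: 0.089 × 2.8 = 0.2492
  age 5: 0.044 × 3.5 = 0.1540
R₀ = 0.0000 + 0.3420 + 0.5348 + 0.2492 + 0.1540 = 1.2800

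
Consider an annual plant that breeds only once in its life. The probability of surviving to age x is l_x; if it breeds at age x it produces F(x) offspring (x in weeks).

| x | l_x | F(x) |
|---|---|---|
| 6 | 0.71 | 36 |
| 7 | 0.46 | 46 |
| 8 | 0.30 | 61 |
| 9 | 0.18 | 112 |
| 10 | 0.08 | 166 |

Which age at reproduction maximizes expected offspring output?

Expected offspring if breeding at age x = l_x × F(x):
  age 6: 0.71 × 36 = 25.560
  age 7: 0.46 × 46 = 21.160
  age 8: 0.30 × 61 = 18.300
  age 9: 0.18 × 112 = 20.160
  age 10: 0.08 × 166 = 13.280
Maximum at age 6 (25.560).

6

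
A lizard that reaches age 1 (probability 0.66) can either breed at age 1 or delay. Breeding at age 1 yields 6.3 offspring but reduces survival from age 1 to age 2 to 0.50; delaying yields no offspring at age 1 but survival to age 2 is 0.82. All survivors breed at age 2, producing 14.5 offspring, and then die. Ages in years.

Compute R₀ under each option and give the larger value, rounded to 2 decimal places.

breed at age 1: R₀ = 0.66 × (6.3 + 0.50 × 14.5) = 0.66 × 13.5500 = 8.9430
delay to age 2: R₀ = 0.66 × (0.82 × 14.5) = 0.66 × 11.8900 = 7.8474
Higher: breed at age 1 (8.9430).

8.94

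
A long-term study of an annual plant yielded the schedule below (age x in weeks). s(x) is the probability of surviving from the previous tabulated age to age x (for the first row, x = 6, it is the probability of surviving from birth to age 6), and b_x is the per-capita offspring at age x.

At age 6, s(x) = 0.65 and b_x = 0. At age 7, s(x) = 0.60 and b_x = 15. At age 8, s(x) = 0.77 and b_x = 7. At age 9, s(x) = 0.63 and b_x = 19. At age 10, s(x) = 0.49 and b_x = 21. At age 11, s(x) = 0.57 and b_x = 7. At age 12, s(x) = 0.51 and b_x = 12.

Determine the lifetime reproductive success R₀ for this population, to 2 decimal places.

Survivorship from birth: l_x = s_6·s_7·…·s_x.
  l_6 = 0.65000
  l_7 = 0.39000
  l_8 = 0.30030
  l_9 = 0.18919
  l_10 = 0.09270
  l_11 = 0.05284
  l_12 = 0.02695
R₀ = Σ l_x b_x:
  age 6: 0.65000 × 0 = 0.0000
  age 7: 0.39000 × 15 = 5.8500
  age 8: 0.30030 × 7 = 2.1021
  age 9: 0.18919 × 19 = 3.5946
  age 10: 0.09270 × 21 = 1.9467
  age 11: 0.05284 × 7 = 0.3699
  age 12: 0.02695 × 12 = 0.3234
R₀ = 0.0000 + 5.8500 + 2.1021 + 3.5946 + 1.9467 + 0.3699 + 0.3234 = 14.1867

14.19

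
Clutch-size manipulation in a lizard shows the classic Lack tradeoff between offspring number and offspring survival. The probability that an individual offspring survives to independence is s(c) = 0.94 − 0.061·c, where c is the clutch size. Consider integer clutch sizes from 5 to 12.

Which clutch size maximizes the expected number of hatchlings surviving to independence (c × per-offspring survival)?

8

Expected hatchlings surviving to independence = c × s(c):
  c=5: 5 × 0.635 = 3.175
  c=6: 6 × 0.574 = 3.444
  c=7: 7 × 0.513 = 3.591
  c=8: 8 × 0.452 = 3.616
  c=9: 9 × 0.391 = 3.519
  c=10: 10 × 0.330 = 3.300
  c=11: 11 × 0.269 = 2.959
  c=12: 12 × 0.208 = 2.496
Maximum at c = 8 (3.616 hatchlings surviving to independence).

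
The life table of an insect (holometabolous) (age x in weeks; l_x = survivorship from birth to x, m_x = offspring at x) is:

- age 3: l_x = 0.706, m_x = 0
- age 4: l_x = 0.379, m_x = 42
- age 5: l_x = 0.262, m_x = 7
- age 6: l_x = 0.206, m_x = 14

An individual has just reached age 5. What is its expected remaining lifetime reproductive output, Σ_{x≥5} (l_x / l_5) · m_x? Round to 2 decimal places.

18.01

l_5 = 0.262. Conditional survival from age 5 to x is l_x / l_5.
  x=5: (0.262/0.262) × 7 = 7.0000
  x=6: (0.206/0.262) × 14 = 11.0076
Sum = 7.0000 + 11.0076 = 18.0076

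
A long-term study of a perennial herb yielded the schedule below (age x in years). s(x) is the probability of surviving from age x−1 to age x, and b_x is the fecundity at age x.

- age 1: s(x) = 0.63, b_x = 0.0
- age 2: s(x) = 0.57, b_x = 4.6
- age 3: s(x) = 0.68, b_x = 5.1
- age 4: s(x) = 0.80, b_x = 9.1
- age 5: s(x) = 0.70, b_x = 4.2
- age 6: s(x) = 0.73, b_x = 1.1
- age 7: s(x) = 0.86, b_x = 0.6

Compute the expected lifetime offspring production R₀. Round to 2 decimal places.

Survivorship from birth: l_x = s_1·s_2·…·s_x.
  l_1 = 0.63000
  l_2 = 0.35910
  l_3 = 0.24419
  l_4 = 0.19535
  l_5 = 0.13675
  l_6 = 0.09982
  l_7 = 0.08585
R₀ = Σ l_x b_x:
  age 1: 0.63000 × 0.0 = 0.0000
  age 2: 0.35910 × 4.6 = 1.6519
  age 3: 0.24419 × 5.1 = 1.2454
  age 4: 0.19535 × 9.1 = 1.7777
  age 5: 0.13675 × 4.2 = 0.5744
  age 6: 0.09982 × 1.1 = 0.1098
  age 7: 0.08585 × 0.6 = 0.0515
R₀ = 0.0000 + 1.6519 + 1.2454 + 1.7777 + 0.5744 + 0.1098 + 0.0515 = 5.4106

5.41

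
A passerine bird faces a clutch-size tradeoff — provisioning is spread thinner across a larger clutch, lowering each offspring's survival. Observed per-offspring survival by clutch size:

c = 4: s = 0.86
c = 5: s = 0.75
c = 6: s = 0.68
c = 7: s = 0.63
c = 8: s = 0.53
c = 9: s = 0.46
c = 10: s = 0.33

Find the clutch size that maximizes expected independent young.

7

Expected independent young = c × s(c):
  c=4: 4 × 0.86 = 3.440
  c=5: 5 × 0.75 = 3.750
  c=6: 6 × 0.68 = 4.080
  c=7: 7 × 0.63 = 4.410
  c=8: 8 × 0.53 = 4.240
  c=9: 9 × 0.46 = 4.140
  c=10: 10 × 0.33 = 3.300
Maximum at c = 7 (4.410 independent young).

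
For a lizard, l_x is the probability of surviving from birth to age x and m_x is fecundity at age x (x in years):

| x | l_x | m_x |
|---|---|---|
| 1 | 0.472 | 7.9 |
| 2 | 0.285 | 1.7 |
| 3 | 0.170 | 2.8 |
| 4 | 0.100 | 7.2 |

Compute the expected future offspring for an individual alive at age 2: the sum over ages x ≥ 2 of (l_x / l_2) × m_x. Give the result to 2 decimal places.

5.90

l_2 = 0.285. Conditional survival from age 2 to x is l_x / l_2.
  x=2: (0.285/0.285) × 1.7 = 1.7000
  x=3: (0.170/0.285) × 2.8 = 1.6702
  x=4: (0.100/0.285) × 7.2 = 2.5263
Sum = 1.7000 + 1.6702 + 2.5263 = 5.8965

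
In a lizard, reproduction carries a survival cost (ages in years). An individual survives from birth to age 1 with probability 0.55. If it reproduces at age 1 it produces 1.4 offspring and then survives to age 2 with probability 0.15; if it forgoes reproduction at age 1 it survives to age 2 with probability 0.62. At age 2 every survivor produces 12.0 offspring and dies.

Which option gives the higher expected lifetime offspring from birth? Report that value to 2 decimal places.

breed at age 1: R₀ = 0.55 × (1.4 + 0.15 × 12.0) = 0.55 × 3.2000 = 1.7600
delay to age 2: R₀ = 0.55 × (0.62 × 12.0) = 0.55 × 7.4400 = 4.0920
Higher: delay to age 2 (4.0920).

4.09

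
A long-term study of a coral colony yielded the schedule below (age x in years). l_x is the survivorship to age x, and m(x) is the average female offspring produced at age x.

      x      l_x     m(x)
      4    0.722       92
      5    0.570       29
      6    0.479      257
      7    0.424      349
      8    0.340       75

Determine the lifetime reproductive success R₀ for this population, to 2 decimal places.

R₀ = Σ l_x m(x):
  age 4: 0.722 × 92 = 66.4240
  age 5: 0.570 × 29 = 16.5300
  age 6: 0.479 × 257 = 123.1030
  age 7: 0.424 × 349 = 147.9760
  age 8: 0.340 × 75 = 25.5000
R₀ = 66.4240 + 16.5300 + 123.1030 + 147.9760 + 25.5000 = 379.5330

379.53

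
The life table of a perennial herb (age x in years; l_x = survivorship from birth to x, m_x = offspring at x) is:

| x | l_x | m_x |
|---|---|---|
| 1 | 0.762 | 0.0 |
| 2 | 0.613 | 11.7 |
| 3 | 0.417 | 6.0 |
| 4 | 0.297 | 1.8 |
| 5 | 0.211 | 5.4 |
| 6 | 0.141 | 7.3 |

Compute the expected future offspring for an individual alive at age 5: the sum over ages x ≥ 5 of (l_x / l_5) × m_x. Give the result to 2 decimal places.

l_5 = 0.211. Conditional survival from age 5 to x is l_x / l_5.
  x=5: (0.211/0.211) × 5.4 = 5.4000
  x=6: (0.141/0.211) × 7.3 = 4.8782
Sum = 5.4000 + 4.8782 = 10.2782

10.28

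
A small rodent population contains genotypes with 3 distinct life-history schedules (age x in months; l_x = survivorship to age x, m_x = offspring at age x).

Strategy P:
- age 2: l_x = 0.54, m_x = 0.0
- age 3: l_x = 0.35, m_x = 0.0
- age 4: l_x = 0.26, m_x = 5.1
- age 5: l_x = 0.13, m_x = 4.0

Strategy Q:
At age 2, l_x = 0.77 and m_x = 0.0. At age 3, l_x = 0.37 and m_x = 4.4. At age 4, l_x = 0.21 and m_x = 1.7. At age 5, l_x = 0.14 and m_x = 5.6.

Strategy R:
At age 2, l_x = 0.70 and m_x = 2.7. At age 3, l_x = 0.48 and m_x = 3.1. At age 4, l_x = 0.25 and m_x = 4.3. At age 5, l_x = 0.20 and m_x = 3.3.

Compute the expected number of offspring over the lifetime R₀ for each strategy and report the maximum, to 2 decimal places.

5.11

Strategy P: R₀ = 0.54×0.0 + 0.35×0.0 + 0.26×5.1 + 0.13×4.0 = 1.8460
Strategy Q: R₀ = 0.77×0.0 + 0.37×4.4 + 0.21×1.7 + 0.14×5.6 = 2.7690
Strategy R: R₀ = 0.70×2.7 + 0.48×3.1 + 0.25×4.3 + 0.20×3.3 = 5.1130
Highest R₀: strategy R with 5.1130.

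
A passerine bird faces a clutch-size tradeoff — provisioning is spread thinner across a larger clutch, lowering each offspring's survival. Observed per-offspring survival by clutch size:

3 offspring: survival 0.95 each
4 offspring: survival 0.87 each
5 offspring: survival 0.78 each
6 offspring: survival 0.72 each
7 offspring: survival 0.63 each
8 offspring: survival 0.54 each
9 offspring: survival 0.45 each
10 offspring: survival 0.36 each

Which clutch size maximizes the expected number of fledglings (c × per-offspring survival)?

7

Expected fledglings = c × s(c):
  c=3: 3 × 0.95 = 2.850
  c=4: 4 × 0.87 = 3.480
  c=5: 5 × 0.78 = 3.900
  c=6: 6 × 0.72 = 4.320
  c=7: 7 × 0.63 = 4.410
  c=8: 8 × 0.54 = 4.320
  c=9: 9 × 0.45 = 4.050
  c=10: 10 × 0.36 = 3.600
Maximum at c = 7 (4.410 fledglings).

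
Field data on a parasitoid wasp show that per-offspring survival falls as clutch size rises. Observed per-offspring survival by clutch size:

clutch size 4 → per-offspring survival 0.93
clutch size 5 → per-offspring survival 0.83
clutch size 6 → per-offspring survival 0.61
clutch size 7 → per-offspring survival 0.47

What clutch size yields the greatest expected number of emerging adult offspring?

Expected emerging adult offspring = c × s(c):
  c=4: 4 × 0.93 = 3.720
  c=5: 5 × 0.83 = 4.150
  c=6: 6 × 0.61 = 3.660
  c=7: 7 × 0.47 = 3.290
Maximum at c = 5 (4.150 emerging adult offspring).

5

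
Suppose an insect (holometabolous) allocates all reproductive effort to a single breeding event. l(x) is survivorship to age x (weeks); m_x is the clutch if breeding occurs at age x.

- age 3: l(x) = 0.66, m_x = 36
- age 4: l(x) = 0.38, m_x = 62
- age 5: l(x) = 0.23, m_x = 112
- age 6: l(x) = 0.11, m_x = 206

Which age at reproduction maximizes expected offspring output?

Expected offspring if breeding at age x = l(x) × m_x:
  age 3: 0.66 × 36 = 23.760
  age 4: 0.38 × 62 = 23.560
  age 5: 0.23 × 112 = 25.760
  age 6: 0.11 × 206 = 22.660
Maximum at age 5 (25.760).

5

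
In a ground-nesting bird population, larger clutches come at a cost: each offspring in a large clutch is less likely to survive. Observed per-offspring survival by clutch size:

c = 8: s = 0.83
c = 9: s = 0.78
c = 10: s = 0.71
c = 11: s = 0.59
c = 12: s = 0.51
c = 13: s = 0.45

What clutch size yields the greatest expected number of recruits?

Expected recruits = c × s(c):
  c=8: 8 × 0.83 = 6.640
  c=9: 9 × 0.78 = 7.020
  c=10: 10 × 0.71 = 7.100
  c=11: 11 × 0.59 = 6.490
  c=12: 12 × 0.51 = 6.120
  c=13: 13 × 0.45 = 5.850
Maximum at c = 10 (7.100 recruits).

10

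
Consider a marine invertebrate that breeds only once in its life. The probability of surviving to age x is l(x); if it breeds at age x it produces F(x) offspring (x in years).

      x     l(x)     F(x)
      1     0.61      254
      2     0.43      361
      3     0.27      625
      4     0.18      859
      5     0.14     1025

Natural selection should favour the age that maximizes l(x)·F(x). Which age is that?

Expected offspring if breeding at age x = l(x) × F(x):
  age 1: 0.61 × 254 = 154.940
  age 2: 0.43 × 361 = 155.230
  age 3: 0.27 × 625 = 168.750
  age 4: 0.18 × 859 = 154.620
  age 5: 0.14 × 1025 = 143.500
Maximum at age 3 (168.750).

3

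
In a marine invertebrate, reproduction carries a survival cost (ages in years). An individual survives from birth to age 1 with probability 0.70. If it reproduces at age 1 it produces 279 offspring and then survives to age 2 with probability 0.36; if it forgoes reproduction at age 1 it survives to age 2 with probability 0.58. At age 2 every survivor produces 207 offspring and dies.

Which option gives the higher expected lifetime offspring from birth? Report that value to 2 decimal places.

247.46

breed at age 1: R₀ = 0.70 × (279 + 0.36 × 207) = 0.70 × 353.5200 = 247.4640
delay to age 2: R₀ = 0.70 × (0.58 × 207) = 0.70 × 120.0600 = 84.0420
Higher: breed at age 1 (247.4640).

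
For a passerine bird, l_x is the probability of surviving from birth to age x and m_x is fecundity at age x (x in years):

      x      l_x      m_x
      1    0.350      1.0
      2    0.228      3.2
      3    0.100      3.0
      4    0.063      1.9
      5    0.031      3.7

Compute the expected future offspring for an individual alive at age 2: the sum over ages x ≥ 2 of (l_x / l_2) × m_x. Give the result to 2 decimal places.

l_2 = 0.228. Conditional survival from age 2 to x is l_x / l_2.
  x=2: (0.228/0.228) × 3.2 = 3.2000
  x=3: (0.100/0.228) × 3.0 = 1.3158
  x=4: (0.063/0.228) × 1.9 = 0.5250
  x=5: (0.031/0.228) × 3.7 = 0.5031
Sum = 3.2000 + 1.3158 + 0.5250 + 0.5031 = 5.5439

5.54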